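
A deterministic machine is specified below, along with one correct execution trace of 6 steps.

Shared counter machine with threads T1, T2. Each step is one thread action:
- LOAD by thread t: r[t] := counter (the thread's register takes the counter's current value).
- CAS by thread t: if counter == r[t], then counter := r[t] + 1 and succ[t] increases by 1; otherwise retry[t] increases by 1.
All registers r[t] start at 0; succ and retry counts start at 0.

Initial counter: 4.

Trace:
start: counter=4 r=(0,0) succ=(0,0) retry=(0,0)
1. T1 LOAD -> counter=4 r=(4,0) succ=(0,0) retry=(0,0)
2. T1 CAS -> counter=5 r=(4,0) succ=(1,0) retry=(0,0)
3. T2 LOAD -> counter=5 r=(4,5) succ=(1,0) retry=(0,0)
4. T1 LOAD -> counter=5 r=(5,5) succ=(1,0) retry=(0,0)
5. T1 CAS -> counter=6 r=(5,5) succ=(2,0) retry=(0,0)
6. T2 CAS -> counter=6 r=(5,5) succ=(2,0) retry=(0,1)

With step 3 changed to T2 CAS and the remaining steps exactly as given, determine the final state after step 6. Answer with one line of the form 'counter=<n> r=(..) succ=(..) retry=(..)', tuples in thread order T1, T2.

(re-executing from step 3 with the substitution; state before step 3: counter=5 r=(4,0) succ=(1,0) retry=(0,0))
3. T2 CAS -> counter=5 r=(4,0) succ=(1,0) retry=(0,1)
4. T1 LOAD -> counter=5 r=(5,0) succ=(1,0) retry=(0,1)
5. T1 CAS -> counter=6 r=(5,0) succ=(2,0) retry=(0,1)
6. T2 CAS -> counter=6 r=(5,0) succ=(2,0) retry=(0,2)

counter=6 r=(5,0) succ=(2,0) retry=(0,2)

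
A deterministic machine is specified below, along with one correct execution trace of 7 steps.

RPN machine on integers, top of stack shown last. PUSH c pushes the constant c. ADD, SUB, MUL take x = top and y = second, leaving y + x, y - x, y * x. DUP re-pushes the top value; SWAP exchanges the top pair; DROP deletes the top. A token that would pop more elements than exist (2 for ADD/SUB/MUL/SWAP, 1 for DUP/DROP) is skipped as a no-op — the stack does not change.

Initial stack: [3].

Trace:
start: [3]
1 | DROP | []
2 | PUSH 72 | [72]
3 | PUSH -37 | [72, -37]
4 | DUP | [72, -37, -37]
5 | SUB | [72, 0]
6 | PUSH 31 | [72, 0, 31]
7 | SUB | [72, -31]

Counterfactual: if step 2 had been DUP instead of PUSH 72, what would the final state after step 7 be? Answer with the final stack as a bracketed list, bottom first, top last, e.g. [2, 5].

(re-executing from step 2 with the substitution; state before step 2: [])
2 | DUP | []
3 | PUSH -37 | [-37]
4 | DUP | [-37, -37]
5 | SUB | [0]
6 | PUSH 31 | [0, 31]
7 | SUB | [-31]

[-31]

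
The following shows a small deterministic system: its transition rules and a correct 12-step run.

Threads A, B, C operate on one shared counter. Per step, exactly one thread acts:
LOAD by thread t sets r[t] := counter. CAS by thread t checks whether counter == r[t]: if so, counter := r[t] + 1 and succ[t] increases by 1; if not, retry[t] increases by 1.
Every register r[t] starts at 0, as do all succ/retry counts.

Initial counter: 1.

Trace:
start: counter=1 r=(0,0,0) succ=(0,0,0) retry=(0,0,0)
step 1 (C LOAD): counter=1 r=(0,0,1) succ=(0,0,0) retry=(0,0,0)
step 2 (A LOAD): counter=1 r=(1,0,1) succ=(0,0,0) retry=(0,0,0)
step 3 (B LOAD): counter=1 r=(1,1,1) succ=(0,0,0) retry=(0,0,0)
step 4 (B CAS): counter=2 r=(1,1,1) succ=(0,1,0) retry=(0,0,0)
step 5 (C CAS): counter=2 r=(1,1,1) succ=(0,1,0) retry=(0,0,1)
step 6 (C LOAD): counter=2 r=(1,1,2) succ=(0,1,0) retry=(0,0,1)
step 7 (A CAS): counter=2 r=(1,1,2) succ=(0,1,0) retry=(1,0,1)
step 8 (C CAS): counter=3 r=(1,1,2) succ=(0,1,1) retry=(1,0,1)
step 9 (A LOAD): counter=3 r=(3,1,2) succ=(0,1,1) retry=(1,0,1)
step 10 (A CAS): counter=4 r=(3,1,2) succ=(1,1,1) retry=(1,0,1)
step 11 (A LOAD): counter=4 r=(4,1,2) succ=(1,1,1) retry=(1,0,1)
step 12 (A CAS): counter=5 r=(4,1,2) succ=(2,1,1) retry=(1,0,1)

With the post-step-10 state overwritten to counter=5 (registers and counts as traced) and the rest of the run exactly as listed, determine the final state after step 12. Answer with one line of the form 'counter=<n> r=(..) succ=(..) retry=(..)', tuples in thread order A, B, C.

state after step 10 := counter=5 r=(3,1,2) succ=(1,1,1) retry=(1,0,1)
step 11 (A LOAD): counter=5 r=(5,1,2) succ=(1,1,1) retry=(1,0,1)
step 12 (A CAS): counter=6 r=(5,1,2) succ=(2,1,1) retry=(1,0,1)

counter=6 r=(5,1,2) succ=(2,1,1) retry=(1,0,1)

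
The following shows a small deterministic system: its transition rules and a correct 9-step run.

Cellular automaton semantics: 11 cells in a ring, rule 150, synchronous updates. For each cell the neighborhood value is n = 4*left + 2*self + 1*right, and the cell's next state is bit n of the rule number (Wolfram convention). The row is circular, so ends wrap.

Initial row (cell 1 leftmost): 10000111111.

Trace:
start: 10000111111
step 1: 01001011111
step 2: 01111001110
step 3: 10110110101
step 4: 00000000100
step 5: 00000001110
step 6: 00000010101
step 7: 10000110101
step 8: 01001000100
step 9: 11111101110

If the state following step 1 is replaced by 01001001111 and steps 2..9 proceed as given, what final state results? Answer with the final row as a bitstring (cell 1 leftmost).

state after step 1 := 01001001111
step 2: 01111110110
step 3: 10111100001
step 4: 00011010010
step 5: 00100011111
step 6: 11110101110
step 7: 01100100100
step 8: 10011111110
step 9: 11101111100

11101111100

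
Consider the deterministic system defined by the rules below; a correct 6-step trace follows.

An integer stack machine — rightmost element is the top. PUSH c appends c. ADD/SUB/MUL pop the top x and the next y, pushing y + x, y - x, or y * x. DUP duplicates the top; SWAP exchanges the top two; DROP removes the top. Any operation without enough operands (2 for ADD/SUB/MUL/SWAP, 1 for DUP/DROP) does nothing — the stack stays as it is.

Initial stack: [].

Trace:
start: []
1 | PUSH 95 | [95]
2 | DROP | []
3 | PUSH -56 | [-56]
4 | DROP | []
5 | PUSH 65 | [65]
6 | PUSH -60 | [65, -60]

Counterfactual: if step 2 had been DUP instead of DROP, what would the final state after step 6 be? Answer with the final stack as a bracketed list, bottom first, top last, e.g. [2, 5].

(re-executing from step 2 with the substitution; state before step 2: [95])
2 | DUP | [95, 95]
3 | PUSH -56 | [95, 95, -56]
4 | DROP | [95, 95]
5 | PUSH 65 | [95, 95, 65]
6 | PUSH -60 | [95, 95, 65, -60]

[95, 95, 65, -60]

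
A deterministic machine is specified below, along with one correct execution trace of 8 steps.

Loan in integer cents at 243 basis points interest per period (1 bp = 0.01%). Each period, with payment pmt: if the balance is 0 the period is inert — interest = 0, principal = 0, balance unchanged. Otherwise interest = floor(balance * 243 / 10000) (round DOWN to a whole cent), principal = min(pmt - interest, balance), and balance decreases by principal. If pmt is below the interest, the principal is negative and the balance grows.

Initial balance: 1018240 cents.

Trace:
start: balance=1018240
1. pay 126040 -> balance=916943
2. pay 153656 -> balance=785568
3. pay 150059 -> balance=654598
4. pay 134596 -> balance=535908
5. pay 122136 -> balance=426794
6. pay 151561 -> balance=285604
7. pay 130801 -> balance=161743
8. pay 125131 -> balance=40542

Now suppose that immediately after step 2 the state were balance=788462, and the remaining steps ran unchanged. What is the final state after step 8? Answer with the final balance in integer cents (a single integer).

state after step 2 := balance=788462
3. pay 150059 -> balance=657562
4. pay 134596 -> balance=538944
5. pay 122136 -> balance=429904
6. pay 151561 -> balance=288789
7. pay 130801 -> balance=165005
8. pay 125131 -> balance=43883

43883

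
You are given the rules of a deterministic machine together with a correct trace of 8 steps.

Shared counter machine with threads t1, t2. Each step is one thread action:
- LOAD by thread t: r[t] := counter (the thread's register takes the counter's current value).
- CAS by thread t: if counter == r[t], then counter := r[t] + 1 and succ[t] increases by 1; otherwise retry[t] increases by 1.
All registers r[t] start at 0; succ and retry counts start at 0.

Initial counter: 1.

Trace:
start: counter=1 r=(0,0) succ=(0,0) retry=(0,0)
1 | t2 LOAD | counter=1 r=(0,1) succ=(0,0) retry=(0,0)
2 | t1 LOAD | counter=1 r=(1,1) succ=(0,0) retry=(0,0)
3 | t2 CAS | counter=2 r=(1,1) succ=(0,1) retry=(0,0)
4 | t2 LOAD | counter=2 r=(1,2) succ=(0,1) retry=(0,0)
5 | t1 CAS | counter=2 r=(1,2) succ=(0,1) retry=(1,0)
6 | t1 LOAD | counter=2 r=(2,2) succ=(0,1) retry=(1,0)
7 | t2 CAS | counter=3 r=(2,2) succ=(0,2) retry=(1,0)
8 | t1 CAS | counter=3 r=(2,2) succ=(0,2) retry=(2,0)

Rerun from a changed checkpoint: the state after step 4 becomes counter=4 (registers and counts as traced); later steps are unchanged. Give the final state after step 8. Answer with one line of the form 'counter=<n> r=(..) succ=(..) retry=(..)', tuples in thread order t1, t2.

counter=5 r=(4,2) succ=(1,1) retry=(1,1)

state after step 4 := counter=4 r=(1,2) succ=(0,1) retry=(0,0)
5 | t1 CAS | counter=4 r=(1,2) succ=(0,1) retry=(1,0)
6 | t1 LOAD | counter=4 r=(4,2) succ=(0,1) retry=(1,0)
7 | t2 CAS | counter=4 r=(4,2) succ=(0,1) retry=(1,1)
8 | t1 CAS | counter=5 r=(4,2) succ=(1,1) retry=(1,1)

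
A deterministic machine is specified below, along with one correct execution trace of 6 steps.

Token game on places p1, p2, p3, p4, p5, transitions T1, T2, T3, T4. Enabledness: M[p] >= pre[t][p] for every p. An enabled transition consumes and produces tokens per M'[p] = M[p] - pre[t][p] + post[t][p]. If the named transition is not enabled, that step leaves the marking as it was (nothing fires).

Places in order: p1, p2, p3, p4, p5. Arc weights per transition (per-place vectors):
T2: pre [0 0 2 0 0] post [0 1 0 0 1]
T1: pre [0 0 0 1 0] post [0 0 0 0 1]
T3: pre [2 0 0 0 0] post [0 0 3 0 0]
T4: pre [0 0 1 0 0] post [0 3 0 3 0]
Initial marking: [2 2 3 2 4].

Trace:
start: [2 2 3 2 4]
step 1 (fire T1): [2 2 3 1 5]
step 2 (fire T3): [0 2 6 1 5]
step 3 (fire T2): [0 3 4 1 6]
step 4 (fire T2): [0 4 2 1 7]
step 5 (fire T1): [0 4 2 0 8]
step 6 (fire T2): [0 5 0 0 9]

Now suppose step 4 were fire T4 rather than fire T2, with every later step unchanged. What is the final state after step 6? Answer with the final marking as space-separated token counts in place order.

0 7 1 3 8

(re-executing from step 4 with the substitution; state before step 4: [0 3 4 1 6])
step 4 (fire T4): [0 6 3 4 6]
step 5 (fire T1): [0 6 3 3 7]
step 6 (fire T2): [0 7 1 3 8]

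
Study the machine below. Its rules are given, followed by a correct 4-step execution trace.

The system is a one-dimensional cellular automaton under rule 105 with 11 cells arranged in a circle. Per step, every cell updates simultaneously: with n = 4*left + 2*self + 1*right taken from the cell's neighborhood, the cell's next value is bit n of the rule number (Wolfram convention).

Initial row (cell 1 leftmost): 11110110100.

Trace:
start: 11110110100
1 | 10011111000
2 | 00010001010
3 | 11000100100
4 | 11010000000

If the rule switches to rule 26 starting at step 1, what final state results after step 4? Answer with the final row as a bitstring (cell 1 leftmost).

(re-executing steps 1..4 under rule 26; state before step 1: 11110110100)
1 | 10000100011
2 | 01001010110
3 | 10110000101
4 | 00101001001

00101001001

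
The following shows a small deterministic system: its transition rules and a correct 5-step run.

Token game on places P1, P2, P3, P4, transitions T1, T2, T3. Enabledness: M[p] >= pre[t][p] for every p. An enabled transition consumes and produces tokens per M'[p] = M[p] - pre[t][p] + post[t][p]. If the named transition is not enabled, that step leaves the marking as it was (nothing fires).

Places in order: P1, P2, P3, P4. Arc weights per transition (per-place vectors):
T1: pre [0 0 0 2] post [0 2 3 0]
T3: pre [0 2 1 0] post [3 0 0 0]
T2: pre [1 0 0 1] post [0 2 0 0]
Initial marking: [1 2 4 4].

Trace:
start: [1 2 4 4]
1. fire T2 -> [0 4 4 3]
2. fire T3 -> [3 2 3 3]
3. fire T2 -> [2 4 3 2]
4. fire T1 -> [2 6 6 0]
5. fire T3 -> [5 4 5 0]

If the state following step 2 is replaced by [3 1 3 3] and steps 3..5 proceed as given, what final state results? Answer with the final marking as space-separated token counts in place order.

state after step 2 := [3 1 3 3]
3. fire T2 -> [2 3 3 2]
4. fire T1 -> [2 5 6 0]
5. fire T3 -> [5 3 5 0]

5 3 5 0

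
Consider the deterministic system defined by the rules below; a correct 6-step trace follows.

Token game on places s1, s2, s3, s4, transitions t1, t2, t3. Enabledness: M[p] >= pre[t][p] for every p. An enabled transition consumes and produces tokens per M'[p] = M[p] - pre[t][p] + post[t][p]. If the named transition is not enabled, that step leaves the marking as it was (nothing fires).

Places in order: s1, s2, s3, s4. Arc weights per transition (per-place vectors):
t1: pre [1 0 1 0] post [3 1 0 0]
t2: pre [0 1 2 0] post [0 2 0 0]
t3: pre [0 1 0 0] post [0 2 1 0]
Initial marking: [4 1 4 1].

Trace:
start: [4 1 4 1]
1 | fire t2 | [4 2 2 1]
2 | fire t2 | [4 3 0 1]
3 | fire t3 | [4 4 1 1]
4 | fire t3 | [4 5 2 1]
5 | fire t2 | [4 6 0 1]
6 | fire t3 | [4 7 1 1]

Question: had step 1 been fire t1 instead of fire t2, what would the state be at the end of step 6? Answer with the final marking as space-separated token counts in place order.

(re-executing from step 1 with the substitution; state before step 1: [4 1 4 1])
1 | fire t1 | [6 2 3 1]
2 | fire t2 | [6 3 1 1]
3 | fire t3 | [6 4 2 1]
4 | fire t3 | [6 5 3 1]
5 | fire t2 | [6 6 1 1]
6 | fire t3 | [6 7 2 1]

6 7 2 1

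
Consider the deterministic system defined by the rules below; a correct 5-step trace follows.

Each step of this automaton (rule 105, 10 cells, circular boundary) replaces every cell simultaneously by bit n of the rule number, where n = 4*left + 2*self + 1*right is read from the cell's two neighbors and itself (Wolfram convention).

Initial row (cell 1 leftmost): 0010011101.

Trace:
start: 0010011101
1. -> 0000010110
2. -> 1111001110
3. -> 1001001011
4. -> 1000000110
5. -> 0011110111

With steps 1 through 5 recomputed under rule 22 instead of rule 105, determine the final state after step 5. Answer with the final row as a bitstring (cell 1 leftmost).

(re-executing steps 1..5 under rule 22; state before step 1: 0010011101)
1. -> 1111100001
2. -> 0000010010
3. -> 0000111111
4. -> 1001000000
5. -> 1111100001

1111100001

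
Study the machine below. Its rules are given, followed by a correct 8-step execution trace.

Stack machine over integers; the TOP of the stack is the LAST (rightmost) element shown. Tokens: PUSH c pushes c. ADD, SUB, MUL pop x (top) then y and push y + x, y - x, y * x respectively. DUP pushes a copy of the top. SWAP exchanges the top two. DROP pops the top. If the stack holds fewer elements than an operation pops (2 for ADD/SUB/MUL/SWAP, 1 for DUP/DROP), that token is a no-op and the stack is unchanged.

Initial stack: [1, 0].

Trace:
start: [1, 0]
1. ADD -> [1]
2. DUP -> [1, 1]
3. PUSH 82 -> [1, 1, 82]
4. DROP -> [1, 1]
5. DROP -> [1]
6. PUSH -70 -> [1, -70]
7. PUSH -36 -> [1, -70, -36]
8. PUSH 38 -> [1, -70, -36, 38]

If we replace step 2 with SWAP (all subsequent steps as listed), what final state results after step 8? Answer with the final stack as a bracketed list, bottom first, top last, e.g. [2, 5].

(re-executing from step 2 with the substitution; state before step 2: [1])
2. SWAP -> [1]
3. PUSH 82 -> [1, 82]
4. DROP -> [1]
5. DROP -> []
6. PUSH -70 -> [-70]
7. PUSH -36 -> [-70, -36]
8. PUSH 38 -> [-70, -36, 38]

[-70, -36, 38]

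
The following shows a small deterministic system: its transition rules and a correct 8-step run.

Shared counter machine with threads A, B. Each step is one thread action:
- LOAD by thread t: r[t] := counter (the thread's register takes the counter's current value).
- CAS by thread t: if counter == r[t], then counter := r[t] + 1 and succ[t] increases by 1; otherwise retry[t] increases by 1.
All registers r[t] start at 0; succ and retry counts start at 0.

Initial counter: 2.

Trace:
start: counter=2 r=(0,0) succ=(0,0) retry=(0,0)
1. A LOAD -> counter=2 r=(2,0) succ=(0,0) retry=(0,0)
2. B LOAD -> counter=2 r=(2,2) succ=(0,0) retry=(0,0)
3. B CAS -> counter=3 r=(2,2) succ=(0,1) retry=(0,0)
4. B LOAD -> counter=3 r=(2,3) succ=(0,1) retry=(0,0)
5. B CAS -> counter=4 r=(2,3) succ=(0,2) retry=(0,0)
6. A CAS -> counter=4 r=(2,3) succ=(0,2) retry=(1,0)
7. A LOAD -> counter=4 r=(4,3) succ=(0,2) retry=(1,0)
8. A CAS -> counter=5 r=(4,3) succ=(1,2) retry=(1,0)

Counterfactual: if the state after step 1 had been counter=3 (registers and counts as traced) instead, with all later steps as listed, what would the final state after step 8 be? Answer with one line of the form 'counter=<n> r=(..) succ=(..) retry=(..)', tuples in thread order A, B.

state after step 1 := counter=3 r=(2,0) succ=(0,0) retry=(0,0)
2. B LOAD -> counter=3 r=(2,3) succ=(0,0) retry=(0,0)
3. B CAS -> counter=4 r=(2,3) succ=(0,1) retry=(0,0)
4. B LOAD -> counter=4 r=(2,4) succ=(0,1) retry=(0,0)
5. B CAS -> counter=5 r=(2,4) succ=(0,2) retry=(0,0)
6. A CAS -> counter=5 r=(2,4) succ=(0,2) retry=(1,0)
7. A LOAD -> counter=5 r=(5,4) succ=(0,2) retry=(1,0)
8. A CAS -> counter=6 r=(5,4) succ=(1,2) retry=(1,0)

counter=6 r=(5,4) succ=(1,2) retry=(1,0)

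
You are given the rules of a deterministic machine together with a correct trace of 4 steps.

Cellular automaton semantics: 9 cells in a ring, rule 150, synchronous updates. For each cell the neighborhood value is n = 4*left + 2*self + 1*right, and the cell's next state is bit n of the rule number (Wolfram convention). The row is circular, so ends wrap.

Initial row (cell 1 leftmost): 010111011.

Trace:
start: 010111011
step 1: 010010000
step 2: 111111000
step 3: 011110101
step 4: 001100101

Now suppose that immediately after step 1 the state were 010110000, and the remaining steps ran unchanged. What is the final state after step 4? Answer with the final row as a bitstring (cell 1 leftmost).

111001001

state after step 1 := 010110000
step 2: 110001000
step 3: 001011101
step 4: 111001001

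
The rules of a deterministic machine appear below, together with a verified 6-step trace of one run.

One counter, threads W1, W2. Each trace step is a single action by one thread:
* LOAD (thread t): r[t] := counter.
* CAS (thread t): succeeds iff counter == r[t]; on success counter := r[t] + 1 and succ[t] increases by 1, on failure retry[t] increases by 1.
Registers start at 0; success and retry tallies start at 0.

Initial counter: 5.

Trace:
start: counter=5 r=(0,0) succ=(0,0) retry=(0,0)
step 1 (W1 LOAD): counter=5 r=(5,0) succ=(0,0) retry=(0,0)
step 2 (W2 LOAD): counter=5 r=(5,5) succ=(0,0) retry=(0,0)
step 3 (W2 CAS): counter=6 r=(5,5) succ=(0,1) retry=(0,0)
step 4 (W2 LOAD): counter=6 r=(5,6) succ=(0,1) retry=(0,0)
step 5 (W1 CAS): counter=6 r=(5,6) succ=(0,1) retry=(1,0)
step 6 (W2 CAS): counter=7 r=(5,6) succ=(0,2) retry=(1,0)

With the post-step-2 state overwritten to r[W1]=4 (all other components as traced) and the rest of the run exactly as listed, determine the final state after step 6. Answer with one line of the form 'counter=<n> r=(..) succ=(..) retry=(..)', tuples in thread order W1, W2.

state after step 2 := counter=5 r=(4,5) succ=(0,0) retry=(0,0)
step 3 (W2 CAS): counter=6 r=(4,5) succ=(0,1) retry=(0,0)
step 4 (W2 LOAD): counter=6 r=(4,6) succ=(0,1) retry=(0,0)
step 5 (W1 CAS): counter=6 r=(4,6) succ=(0,1) retry=(1,0)
step 6 (W2 CAS): counter=7 r=(4,6) succ=(0,2) retry=(1,0)

counter=7 r=(4,6) succ=(0,2) retry=(1,0)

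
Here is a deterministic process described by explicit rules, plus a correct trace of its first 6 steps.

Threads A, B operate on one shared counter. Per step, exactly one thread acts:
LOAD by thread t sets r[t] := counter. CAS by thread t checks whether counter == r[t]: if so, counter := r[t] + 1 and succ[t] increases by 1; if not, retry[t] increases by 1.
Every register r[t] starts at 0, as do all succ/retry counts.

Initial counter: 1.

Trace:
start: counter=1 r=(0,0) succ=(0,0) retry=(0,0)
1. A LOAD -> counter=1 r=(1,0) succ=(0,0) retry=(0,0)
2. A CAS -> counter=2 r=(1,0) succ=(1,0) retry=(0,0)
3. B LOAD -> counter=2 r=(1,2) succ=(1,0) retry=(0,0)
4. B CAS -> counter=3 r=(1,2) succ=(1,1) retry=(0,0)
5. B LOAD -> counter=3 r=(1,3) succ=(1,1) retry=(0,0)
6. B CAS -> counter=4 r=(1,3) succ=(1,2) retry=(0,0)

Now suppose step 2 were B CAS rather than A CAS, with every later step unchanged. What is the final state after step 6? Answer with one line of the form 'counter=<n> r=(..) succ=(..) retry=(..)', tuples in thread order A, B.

counter=3 r=(1,2) succ=(0,2) retry=(0,1)

(re-executing from step 2 with the substitution; state before step 2: counter=1 r=(1,0) succ=(0,0) retry=(0,0))
2. B CAS -> counter=1 r=(1,0) succ=(0,0) retry=(0,1)
3. B LOAD -> counter=1 r=(1,1) succ=(0,0) retry=(0,1)
4. B CAS -> counter=2 r=(1,1) succ=(0,1) retry=(0,1)
5. B LOAD -> counter=2 r=(1,2) succ=(0,1) retry=(0,1)
6. B CAS -> counter=3 r=(1,2) succ=(0,2) retry=(0,1)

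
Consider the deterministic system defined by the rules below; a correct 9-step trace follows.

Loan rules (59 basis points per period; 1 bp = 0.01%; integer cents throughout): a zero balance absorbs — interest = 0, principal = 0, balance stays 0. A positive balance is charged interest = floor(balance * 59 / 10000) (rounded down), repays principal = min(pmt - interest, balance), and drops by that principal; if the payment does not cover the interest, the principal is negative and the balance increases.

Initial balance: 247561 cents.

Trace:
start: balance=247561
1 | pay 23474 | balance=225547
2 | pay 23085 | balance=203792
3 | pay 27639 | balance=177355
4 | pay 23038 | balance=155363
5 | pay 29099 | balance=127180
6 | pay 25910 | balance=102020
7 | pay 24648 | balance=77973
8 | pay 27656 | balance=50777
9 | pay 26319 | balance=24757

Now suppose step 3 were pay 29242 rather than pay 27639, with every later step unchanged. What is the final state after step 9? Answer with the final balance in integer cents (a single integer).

23096

(re-executing from step 3 with the substitution; state before step 3: balance=203792)
3 | pay 29242 | balance=175752
4 | pay 23038 | balance=153750
5 | pay 29099 | balance=125558
6 | pay 25910 | balance=100388
7 | pay 24648 | balance=76332
8 | pay 27656 | balance=49126
9 | pay 26319 | balance=23096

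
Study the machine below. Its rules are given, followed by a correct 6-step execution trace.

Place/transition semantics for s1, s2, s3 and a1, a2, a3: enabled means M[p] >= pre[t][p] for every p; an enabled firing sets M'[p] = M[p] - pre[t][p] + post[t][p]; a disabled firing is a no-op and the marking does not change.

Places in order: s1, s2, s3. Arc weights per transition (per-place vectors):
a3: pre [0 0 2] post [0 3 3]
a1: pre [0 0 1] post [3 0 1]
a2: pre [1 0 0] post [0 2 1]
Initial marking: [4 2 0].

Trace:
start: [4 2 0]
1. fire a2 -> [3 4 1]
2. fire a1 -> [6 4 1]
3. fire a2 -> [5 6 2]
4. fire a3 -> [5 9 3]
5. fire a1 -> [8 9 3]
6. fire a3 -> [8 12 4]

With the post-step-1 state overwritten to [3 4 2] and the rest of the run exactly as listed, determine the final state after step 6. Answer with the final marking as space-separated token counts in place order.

8 12 5

state after step 1 := [3 4 2]
2. fire a1 -> [6 4 2]
3. fire a2 -> [5 6 3]
4. fire a3 -> [5 9 4]
5. fire a1 -> [8 9 4]
6. fire a3 -> [8 12 5]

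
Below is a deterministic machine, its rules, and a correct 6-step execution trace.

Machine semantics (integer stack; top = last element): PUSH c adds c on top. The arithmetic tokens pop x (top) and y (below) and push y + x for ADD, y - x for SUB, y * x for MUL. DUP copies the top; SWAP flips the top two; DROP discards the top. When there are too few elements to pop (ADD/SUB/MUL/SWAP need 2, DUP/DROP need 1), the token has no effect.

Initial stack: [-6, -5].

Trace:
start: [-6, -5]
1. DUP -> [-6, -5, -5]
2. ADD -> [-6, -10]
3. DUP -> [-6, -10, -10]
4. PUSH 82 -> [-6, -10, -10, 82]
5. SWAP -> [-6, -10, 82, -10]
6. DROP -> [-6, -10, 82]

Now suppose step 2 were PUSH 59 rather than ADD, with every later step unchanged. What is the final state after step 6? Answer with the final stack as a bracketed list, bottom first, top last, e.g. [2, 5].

(re-executing from step 2 with the substitution; state before step 2: [-6, -5, -5])
2. PUSH 59 -> [-6, -5, -5, 59]
3. DUP -> [-6, -5, -5, 59, 59]
4. PUSH 82 -> [-6, -5, -5, 59, 59, 82]
5. SWAP -> [-6, -5, -5, 59, 82, 59]
6. DROP -> [-6, -5, -5, 59, 82]

[-6, -5, -5, 59, 82]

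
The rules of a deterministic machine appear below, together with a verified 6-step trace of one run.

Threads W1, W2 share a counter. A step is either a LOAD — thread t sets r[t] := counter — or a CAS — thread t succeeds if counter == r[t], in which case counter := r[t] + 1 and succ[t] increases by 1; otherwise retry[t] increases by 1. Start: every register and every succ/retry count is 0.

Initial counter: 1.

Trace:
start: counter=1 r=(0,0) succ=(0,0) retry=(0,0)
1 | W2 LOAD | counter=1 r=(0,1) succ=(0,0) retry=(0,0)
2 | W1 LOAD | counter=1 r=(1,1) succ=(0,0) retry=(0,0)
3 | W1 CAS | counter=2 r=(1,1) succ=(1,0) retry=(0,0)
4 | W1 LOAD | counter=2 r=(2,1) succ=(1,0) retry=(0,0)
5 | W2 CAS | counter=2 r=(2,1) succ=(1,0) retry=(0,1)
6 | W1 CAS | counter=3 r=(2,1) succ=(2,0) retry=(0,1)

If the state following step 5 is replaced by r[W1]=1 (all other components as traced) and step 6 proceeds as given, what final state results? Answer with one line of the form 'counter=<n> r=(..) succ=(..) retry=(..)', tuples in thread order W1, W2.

state after step 5 := counter=2 r=(1,1) succ=(1,0) retry=(0,1)
6 | W1 CAS | counter=2 r=(1,1) succ=(1,0) retry=(1,1)

counter=2 r=(1,1) succ=(1,0) retry=(1,1)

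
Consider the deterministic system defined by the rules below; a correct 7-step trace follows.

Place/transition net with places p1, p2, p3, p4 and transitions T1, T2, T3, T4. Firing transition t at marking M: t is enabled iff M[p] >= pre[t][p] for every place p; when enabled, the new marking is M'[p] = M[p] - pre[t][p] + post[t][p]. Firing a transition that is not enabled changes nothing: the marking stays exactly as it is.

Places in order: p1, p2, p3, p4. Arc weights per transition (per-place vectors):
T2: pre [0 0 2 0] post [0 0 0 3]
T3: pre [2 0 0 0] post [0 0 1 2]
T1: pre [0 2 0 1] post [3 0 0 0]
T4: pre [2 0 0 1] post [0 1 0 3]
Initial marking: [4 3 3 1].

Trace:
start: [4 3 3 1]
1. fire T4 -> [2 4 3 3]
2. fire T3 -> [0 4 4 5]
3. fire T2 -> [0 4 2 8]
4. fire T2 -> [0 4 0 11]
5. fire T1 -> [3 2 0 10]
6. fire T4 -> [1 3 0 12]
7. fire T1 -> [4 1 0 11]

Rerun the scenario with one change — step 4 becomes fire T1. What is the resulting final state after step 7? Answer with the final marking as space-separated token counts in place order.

(re-executing from step 4 with the substitution; state before step 4: [0 4 2 8])
4. fire T1 -> [3 2 2 7]
5. fire T1 -> [6 0 2 6]
6. fire T4 -> [4 1 2 8]
7. fire T1 -> [4 1 2 8]

4 1 2 8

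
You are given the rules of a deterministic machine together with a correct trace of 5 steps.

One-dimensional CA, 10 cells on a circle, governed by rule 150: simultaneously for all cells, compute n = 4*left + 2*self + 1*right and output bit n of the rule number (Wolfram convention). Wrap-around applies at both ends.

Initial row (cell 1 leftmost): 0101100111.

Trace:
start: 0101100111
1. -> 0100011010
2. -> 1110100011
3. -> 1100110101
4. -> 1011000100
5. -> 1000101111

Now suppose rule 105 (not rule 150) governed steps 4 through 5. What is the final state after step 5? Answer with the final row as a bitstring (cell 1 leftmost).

(re-executing steps 4..5 under rule 105; state before step 4: 1100110101)
4. -> 0100111011
5. -> 1000101111

1000101111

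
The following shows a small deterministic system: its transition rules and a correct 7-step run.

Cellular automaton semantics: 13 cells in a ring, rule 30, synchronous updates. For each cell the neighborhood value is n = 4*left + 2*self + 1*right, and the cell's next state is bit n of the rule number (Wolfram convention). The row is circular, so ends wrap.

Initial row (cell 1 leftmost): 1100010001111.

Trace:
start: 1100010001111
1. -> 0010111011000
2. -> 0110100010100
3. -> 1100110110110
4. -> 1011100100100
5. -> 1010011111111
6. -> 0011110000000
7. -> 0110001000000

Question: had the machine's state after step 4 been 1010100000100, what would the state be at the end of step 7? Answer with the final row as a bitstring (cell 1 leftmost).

state after step 4 := 1010100000100
5. -> 1010110001111
6. -> 0010101011000
7. -> 0110101010100

0110101010100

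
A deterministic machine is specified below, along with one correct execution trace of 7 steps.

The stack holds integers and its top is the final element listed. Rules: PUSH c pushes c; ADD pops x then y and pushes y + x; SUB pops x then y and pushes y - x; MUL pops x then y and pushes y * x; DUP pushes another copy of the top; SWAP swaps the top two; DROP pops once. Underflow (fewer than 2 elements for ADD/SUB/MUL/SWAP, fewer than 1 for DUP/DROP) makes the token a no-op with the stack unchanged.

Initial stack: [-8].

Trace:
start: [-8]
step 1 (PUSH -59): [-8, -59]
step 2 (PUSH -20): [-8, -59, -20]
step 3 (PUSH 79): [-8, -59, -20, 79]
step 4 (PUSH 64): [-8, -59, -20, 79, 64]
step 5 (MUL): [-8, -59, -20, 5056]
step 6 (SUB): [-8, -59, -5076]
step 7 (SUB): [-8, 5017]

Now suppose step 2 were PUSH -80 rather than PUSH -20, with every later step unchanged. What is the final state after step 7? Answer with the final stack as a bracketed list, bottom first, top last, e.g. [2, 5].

[-8, 5077]

(re-executing from step 2 with the substitution; state before step 2: [-8, -59])
step 2 (PUSH -80): [-8, -59, -80]
step 3 (PUSH 79): [-8, -59, -80, 79]
step 4 (PUSH 64): [-8, -59, -80, 79, 64]
step 5 (MUL): [-8, -59, -80, 5056]
step 6 (SUB): [-8, -59, -5136]
step 7 (SUB): [-8, 5077]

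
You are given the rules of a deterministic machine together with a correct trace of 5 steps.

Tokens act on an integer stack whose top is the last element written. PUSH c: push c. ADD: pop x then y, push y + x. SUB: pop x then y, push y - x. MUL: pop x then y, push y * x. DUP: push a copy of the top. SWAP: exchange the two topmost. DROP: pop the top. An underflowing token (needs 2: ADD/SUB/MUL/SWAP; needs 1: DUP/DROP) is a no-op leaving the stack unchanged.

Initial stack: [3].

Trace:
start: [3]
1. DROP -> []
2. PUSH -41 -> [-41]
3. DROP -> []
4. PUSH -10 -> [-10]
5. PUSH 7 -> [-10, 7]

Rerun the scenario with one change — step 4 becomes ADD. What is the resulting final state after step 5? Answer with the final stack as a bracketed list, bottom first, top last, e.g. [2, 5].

[7]

(re-executing from step 4 with the substitution; state before step 4: [])
4. ADD -> []
5. PUSH 7 -> [7]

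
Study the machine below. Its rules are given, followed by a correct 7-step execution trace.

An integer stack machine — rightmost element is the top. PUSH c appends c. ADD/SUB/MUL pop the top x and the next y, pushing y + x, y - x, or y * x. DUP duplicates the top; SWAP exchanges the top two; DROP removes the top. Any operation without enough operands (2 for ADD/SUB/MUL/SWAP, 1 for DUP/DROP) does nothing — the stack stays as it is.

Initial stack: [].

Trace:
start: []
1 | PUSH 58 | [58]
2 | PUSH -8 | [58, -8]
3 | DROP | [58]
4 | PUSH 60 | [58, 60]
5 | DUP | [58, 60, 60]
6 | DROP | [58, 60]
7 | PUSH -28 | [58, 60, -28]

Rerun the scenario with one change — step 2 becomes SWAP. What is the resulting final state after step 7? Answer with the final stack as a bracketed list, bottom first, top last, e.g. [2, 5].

(re-executing from step 2 with the substitution; state before step 2: [58])
2 | SWAP | [58]
3 | DROP | []
4 | PUSH 60 | [60]
5 | DUP | [60, 60]
6 | DROP | [60]
7 | PUSH -28 | [60, -28]

[60, -28]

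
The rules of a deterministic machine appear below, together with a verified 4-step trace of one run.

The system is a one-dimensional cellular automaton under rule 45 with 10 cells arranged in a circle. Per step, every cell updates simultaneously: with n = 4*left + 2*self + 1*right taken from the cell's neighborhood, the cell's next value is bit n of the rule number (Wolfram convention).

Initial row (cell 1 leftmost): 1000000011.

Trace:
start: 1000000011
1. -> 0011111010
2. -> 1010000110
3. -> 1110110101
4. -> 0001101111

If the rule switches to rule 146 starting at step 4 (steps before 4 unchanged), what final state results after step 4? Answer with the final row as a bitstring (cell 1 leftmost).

(re-executing step 4 under rule 146; state before step 4: 1110110101)
4. -> 1100000000

1100000000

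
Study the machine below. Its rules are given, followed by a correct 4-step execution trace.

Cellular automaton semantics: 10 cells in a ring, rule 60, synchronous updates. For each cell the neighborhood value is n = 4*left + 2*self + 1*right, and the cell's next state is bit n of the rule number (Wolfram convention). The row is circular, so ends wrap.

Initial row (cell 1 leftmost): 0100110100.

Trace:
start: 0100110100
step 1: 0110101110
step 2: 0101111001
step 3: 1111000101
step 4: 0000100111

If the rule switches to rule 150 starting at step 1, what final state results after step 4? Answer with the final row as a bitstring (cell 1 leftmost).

(re-executing steps 1..4 under rule 150; state before step 1: 0100110100)
step 1: 1111000110
step 2: 0110101000
step 3: 1000101100
step 4: 1101100011

1101100011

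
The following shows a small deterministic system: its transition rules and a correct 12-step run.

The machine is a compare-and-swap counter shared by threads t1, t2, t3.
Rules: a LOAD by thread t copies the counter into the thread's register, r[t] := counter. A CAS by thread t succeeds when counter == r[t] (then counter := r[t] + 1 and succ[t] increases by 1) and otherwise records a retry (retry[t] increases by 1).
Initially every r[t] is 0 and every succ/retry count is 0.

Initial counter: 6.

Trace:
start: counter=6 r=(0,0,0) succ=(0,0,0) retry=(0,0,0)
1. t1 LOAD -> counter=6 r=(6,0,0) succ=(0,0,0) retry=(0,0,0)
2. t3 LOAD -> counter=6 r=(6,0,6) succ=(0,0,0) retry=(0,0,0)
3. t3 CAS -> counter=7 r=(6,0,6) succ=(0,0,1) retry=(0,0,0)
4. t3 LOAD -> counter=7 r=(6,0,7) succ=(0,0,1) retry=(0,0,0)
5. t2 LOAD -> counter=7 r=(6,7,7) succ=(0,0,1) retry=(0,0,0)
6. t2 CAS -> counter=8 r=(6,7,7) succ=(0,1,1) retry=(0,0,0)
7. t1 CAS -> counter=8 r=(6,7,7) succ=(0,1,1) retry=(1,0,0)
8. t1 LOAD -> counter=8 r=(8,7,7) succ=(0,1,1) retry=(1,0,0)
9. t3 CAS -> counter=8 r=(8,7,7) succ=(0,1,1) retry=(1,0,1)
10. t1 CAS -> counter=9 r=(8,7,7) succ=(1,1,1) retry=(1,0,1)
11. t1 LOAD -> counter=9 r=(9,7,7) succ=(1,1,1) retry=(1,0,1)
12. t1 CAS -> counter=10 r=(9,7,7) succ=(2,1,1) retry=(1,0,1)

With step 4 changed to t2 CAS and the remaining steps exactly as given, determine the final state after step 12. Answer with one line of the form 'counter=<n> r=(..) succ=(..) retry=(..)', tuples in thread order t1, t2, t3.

(re-executing from step 4 with the substitution; state before step 4: counter=7 r=(6,0,6) succ=(0,0,1) retry=(0,0,0))
4. t2 CAS -> counter=7 r=(6,0,6) succ=(0,0,1) retry=(0,1,0)
5. t2 LOAD -> counter=7 r=(6,7,6) succ=(0,0,1) retry=(0,1,0)
6. t2 CAS -> counter=8 r=(6,7,6) succ=(0,1,1) retry=(0,1,0)
7. t1 CAS -> counter=8 r=(6,7,6) succ=(0,1,1) retry=(1,1,0)
8. t1 LOAD -> counter=8 r=(8,7,6) succ=(0,1,1) retry=(1,1,0)
9. t3 CAS -> counter=8 r=(8,7,6) succ=(0,1,1) retry=(1,1,1)
10. t1 CAS -> counter=9 r=(8,7,6) succ=(1,1,1) retry=(1,1,1)
11. t1 LOAD -> counter=9 r=(9,7,6) succ=(1,1,1) retry=(1,1,1)
12. t1 CAS -> counter=10 r=(9,7,6) succ=(2,1,1) retry=(1,1,1)

counter=10 r=(9,7,6) succ=(2,1,1) retry=(1,1,1)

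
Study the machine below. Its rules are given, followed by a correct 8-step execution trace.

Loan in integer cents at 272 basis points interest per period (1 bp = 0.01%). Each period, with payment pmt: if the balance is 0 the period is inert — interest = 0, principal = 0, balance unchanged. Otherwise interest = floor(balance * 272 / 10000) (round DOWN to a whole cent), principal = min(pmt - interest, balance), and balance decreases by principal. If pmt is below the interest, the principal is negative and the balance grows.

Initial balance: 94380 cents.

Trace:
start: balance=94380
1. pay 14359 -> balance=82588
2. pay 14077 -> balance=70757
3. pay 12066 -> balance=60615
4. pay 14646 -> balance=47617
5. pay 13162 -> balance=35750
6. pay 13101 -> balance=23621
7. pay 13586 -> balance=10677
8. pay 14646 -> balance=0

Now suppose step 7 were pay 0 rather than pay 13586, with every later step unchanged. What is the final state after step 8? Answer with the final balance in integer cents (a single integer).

10276

(re-executing from step 7 with the substitution; state before step 7: balance=23621)
7. pay 0 -> balance=24263
8. pay 14646 -> balance=10276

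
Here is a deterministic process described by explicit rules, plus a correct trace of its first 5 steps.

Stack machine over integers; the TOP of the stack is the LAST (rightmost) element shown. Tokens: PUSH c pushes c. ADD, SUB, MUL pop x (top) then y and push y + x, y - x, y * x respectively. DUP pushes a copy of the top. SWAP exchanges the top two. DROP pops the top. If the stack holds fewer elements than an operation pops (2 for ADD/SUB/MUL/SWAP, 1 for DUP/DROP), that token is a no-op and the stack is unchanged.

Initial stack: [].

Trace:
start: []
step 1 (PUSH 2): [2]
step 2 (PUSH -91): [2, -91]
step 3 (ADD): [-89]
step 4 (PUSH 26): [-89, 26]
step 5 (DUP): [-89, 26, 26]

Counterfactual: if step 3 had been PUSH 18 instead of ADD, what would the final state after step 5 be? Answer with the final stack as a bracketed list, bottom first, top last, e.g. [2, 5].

[2, -91, 18, 26, 26]

(re-executing from step 3 with the substitution; state before step 3: [2, -91])
step 3 (PUSH 18): [2, -91, 18]
step 4 (PUSH 26): [2, -91, 18, 26]
step 5 (DUP): [2, -91, 18, 26, 26]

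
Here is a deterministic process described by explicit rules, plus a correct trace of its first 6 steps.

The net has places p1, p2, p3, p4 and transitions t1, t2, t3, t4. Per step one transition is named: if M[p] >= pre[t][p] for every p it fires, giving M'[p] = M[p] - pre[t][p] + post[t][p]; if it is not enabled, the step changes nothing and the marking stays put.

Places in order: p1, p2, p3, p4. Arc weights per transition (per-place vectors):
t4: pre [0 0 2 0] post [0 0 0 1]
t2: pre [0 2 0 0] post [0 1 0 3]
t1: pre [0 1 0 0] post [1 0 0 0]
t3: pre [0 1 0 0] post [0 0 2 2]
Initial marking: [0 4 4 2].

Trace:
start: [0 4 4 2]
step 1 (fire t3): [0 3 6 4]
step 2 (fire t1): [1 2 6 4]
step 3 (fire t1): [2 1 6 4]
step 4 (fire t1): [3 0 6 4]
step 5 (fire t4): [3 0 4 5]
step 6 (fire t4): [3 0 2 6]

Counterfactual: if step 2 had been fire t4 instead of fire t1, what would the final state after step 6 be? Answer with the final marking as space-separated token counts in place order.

2 1 0 7

(re-executing from step 2 with the substitution; state before step 2: [0 3 6 4])
step 2 (fire t4): [0 3 4 5]
step 3 (fire t1): [1 2 4 5]
step 4 (fire t1): [2 1 4 5]
step 5 (fire t4): [2 1 2 6]
step 6 (fire t4): [2 1 0 7]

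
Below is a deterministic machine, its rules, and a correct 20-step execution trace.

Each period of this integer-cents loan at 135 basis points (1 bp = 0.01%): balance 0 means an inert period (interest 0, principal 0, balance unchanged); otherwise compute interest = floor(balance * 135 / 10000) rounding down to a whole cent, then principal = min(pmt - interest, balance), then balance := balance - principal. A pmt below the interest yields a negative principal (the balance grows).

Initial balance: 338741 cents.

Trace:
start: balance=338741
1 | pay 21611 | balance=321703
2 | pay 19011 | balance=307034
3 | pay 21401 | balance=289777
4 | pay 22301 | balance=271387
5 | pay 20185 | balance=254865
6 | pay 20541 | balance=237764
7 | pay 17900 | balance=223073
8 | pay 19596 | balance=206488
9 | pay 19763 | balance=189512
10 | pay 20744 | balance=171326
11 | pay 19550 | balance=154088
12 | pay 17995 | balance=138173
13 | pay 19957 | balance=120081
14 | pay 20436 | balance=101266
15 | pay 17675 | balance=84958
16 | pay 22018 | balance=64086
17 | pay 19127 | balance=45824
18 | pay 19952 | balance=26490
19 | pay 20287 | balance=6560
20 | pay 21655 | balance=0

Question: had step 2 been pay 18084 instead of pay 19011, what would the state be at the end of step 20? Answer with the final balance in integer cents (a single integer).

(re-executing from step 2 with the substitution; state before step 2: balance=321703)
2 | pay 18084 | balance=307961
3 | pay 21401 | balance=290717
4 | pay 22301 | balance=272340
5 | pay 20185 | balance=255831
6 | pay 20541 | balance=238743
7 | pay 17900 | balance=224066
8 | pay 19596 | balance=207494
9 | pay 19763 | balance=190532
10 | pay 20744 | balance=172360
11 | pay 19550 | balance=155136
12 | pay 17995 | balance=139235
13 | pay 19957 | balance=121157
14 | pay 20436 | balance=102356
15 | pay 17675 | balance=86062
16 | pay 22018 | balance=65205
17 | pay 19127 | balance=46958
18 | pay 19952 | balance=27639
19 | pay 20287 | balance=7725
20 | pay 21655 | balance=0

0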